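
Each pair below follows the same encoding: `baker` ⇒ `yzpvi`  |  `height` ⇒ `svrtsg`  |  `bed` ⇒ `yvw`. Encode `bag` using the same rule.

Each pair mirrors across the alphabet (b↔y, a↔z, k↔p): positions sum to 25. Letters are reflected about the middle of the alphabet (position → 25−position): Atbash.
For bag: b↔y, a↔z, g↔t.

yzt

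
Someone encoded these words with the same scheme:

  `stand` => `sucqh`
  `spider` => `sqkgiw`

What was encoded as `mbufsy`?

In stand: s→s is +0, t→u is +1, a→c is +2, n→q is +3 — the shift increases by 1 each position. The shift increases by 1 at each position, starting from +0: 0, 1, 2, ….
Undoing it on mbufsy: m−0=m, b−1=a, u−2=s, f−3=c, s−4=o, y−5=t.

mascot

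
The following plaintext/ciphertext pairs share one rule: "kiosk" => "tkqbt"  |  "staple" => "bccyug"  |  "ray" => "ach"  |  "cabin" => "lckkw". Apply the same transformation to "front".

The shift depends on letter class: consonant k→t is +9, but vowel i→k is +2. Two shifts are in play — +2 for a/e/i/o/u, +9 for every other letter.
On front: f(cons)+9=o, r(cons)+9=a, o(vowel)+2=q, n(cons)+9=w, t(cons)+9=c.

oaqwc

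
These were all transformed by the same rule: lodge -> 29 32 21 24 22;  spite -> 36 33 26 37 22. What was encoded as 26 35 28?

l is letter #12 and maps to 29: an offset of 17. The number is (letter's place in the alphabet, a=1) + 17.
Undoing it on 26 35 28: 26→(26−17)÷1=9=i, 35→(35−17)÷1=18=r, 28→(28−17)÷1=11=k.

irk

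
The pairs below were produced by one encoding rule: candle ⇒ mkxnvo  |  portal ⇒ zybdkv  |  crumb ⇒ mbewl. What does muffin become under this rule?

Compare letters: c→m is +10, a→k is +10, n→x is +10 — a constant shift. Each letter is shifted forward by 10 in the alphabet (a Caesar shift of +10).
Applying it to muffin: m+10=w, u+10=e, f+10=p, f+10=p, i+10=s, n+10=x.

weppsx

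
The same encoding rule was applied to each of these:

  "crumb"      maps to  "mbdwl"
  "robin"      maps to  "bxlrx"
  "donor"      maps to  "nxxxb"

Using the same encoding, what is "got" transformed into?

qxd

The shift depends on letter class: consonant c→m is +10, but vowel u→d is +9. Two shifts are in play — +9 for a/e/i/o/u, +10 for every other letter.
Applying it to got: g(cons)+10=q, o(vowel)+9=x, t(cons)+10=d.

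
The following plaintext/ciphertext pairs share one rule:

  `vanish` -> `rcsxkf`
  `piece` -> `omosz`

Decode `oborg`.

where

The word is reversed, then every letter is shifted forward by 10.
Reversing it on oborg: shift back: o−10=e, b−10=r, o−10=e, r−10=h, g−10=w → erehw; then reverse → where.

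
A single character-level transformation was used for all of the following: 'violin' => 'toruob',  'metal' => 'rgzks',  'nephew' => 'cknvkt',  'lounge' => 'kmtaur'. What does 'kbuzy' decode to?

Read the word backwards and shift each letter +6.
Undoing it on kbuzy: shift back: k−6=e, b−6=v, u−6=o, z−6=t, y−6=s → evots; then reverse → stove.

stove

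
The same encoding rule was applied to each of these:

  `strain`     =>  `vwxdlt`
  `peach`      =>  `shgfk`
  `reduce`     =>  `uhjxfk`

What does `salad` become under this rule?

Shifts by position in strain: pos 0: s→v (+3), pos 1: t→w (+3), pos 2: r→x (+6), pos 3: a→d (+3), pos 4: i→l (+3), pos 5: n→t (+6) — repeating every 3. A repeating key of period 3 is used — shifts +3, +3, +6 over and over.
For salad: s+3=v, a+3=d, l+6=r, a+3=d, d+3=g.

vdrdg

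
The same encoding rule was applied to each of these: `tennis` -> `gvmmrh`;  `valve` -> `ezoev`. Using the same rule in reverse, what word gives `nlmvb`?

money

Each pair mirrors across the alphabet (t↔g, e↔v, n↔m): positions sum to 25. Each letter is replaced by its mirror in the alphabet: a↔z, b↔y, c↔x, and so on (the Atbash cipher).
Reversing it on nlmvb: n↔m, l↔o, m↔n, v↔e, b↔y.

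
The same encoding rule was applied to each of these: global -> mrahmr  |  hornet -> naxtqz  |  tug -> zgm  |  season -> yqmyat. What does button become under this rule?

hgzzat

The shift depends on letter class: consonant g→m is +6, but vowel o→a is +12. Vowels shift forward by 12 and consonants shift forward by 6.
On button: b(cons)+6=h, u(vowel)+12=g, t(cons)+6=z, t(cons)+6=z, o(vowel)+12=a, n(cons)+6=t.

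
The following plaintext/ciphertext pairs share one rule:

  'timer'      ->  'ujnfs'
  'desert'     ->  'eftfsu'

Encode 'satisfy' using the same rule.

tbujtgz

Compare letters: t→u is +1, i→j is +1, m→n is +1 — a constant shift. It's a constant shift of +1 (ROT1).
Applying it to satisfy: s+1=t, a+1=b, t+1=u, i+1=j, s+1=t, f+1=g, y+1=z.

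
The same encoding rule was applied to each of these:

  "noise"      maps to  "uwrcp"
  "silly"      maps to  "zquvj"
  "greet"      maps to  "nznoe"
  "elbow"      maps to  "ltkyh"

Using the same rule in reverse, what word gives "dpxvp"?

In noise: n→u is +7, o→w is +8, i→r is +9, s→c is +10 — the shift increases by 1 each position. The shift increases by 1 at each position, starting from +7: 7, 8, 9, ….
Decoding dpxvp: d−7=w, p−8=h, x−9=o, v−10=l, p−11=e.

whole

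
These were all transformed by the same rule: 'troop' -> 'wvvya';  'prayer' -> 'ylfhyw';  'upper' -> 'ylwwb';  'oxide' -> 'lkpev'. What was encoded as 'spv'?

oil

The output letters match the input read backwards, each shifted +7: troop reversed is poort. The word is reversed, then every letter is shifted forward by 7.
Reversing it on spv: shift back: s−7=l, p−7=i, v−7=o → lio; then reverse → oil.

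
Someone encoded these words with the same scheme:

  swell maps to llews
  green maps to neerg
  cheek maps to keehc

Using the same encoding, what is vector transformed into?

It's just the letters in reverse order.
On vector: reverse → rotcev.

rotcev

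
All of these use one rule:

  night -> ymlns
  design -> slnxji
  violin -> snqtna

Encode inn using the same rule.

Two steps: reverse the string, then apply a Caesar shift of +5.
For inn: reverse → nni; then shift: n+5=s, n+5=s, i+5=n.

ssn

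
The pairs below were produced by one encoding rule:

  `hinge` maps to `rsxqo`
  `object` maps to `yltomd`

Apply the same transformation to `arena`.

Compare letters: h→r is +10, i→s is +10, n→x is +10 — a constant shift. This is a Caesar cipher with shift 10.
For arena: a+10=k, r+10=b, e+10=o, n+10=x, a+10=k.

kboxk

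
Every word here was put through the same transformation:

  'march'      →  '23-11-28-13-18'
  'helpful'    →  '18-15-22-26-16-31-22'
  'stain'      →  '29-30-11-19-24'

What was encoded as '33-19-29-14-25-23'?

Letters become their 1-based position plus 10 (so a→11, b→12, …).
Undoing it on 33-19-29-14-25-23: 33→(33−10)÷1=23=w, 19→(19−10)÷1=9=i, 29→(29−10)÷1=19=s, 14→(14−10)÷1=4=d, 25→(25−10)÷1=15=o, 23→(23−10)÷1=13=m.

wisdom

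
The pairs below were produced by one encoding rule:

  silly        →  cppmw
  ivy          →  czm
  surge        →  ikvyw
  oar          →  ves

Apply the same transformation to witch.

The output letters match the input read backwards, each shifted +4: silly reversed is yllis. The word is reversed, then every letter is shifted forward by 4.
For witch: reverse → hctiw; then shift: h+4=l, c+4=g, t+4=x, i+4=m, w+4=a.

lgxma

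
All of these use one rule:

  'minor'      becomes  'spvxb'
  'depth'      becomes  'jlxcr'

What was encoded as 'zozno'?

The shift increases by 1 at each position, starting from +6: 6, 7, 8, ….
Reversing it on zozno: z−6=t, o−7=h, z−8=r, n−9=e, o−10=e.

three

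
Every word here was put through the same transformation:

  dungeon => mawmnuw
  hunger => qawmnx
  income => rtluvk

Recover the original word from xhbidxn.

Shifts by position in dungeon: pos 0: d→m (+9), pos 1: u→a (+6), pos 2: n→w (+9), pos 3: g→m (+6) — repeating every 2. The shifts repeat in a cycle of length 2: positions 0,1,… shift by +9, +6, then the pattern repeats.
Decoding xhbidxn: x−9=o, h−6=b, b−9=s, i−6=c, d−9=u, x−6=r, n−9=e.

obscure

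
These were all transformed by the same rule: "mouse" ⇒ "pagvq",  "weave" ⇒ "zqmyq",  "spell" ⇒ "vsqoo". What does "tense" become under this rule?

The shift depends on letter class: consonant m→p is +3, but vowel o→a is +12. Two shifts are in play — +12 for a/e/i/o/u, +3 for every other letter.
On tense: t(cons)+3=w, e(vowel)+12=q, n(cons)+3=q, s(cons)+3=v, e(vowel)+12=q.

wqqvq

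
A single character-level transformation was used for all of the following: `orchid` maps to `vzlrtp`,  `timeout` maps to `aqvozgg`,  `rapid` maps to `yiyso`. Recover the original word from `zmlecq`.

secure

Each letter shifts forward by (position + 7), i.e. 7, 8, 9, … — the shift grows by one for each successive letter.
Undoing it on zmlecq: z−7=s, m−8=e, l−9=c, e−10=u, c−11=r, q−12=e.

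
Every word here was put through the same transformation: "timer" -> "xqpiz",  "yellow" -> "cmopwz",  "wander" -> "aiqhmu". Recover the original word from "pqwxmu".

A repeating key of period 3 is used — shifts +4, +8, +3 over and over.
Reversing it on pqwxmu: p−4=l, q−8=i, w−3=t, x−4=t, m−8=e, u−3=r.

litter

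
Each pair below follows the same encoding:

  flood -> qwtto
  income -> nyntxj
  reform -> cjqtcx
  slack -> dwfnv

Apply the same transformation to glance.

Two shifts are in play — +5 for a/e/i/o/u, +11 for every other letter.
Applying it to glance: g(cons)+11=r, l(cons)+11=w, a(vowel)+5=f, n(cons)+11=y, c(cons)+11=n, e(vowel)+5=j.

rwfynj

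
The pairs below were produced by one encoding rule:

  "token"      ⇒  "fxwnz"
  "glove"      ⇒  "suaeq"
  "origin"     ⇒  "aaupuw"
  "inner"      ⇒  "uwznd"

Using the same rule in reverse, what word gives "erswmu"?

Shifts by position in token: pos 0: t→f (+12), pos 1: o→x (+9), pos 2: k→w (+12), pos 3: e→n (+9) — repeating every 2. It's a Vigenère-style cipher with numeric key [12,9]: position i shifts by key[i mod 2].
Reversing it on erswmu: e−12=s, r−9=i, s−12=g, w−9=n, m−12=a, u−9=l.

signal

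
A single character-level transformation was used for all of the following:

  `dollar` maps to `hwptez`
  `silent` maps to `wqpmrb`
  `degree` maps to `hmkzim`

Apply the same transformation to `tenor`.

xmrwv

Shifts by position in dollar: pos 0: d→h (+4), pos 1: o→w (+8), pos 2: l→p (+4), pos 3: l→t (+8) — repeating every 2. A repeating key of period 2 is used — shifts +4, +8 over and over.
Applying it to tenor: t+4=x, e+8=m, n+4=r, o+8=w, r+4=v.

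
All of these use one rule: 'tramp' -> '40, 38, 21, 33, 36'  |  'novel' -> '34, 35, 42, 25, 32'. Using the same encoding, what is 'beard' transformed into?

22, 25, 21, 38, 24

t is letter #20 and maps to 40: an offset of 20. Each letter is replaced by its alphabet position (a=1..z=26) + 20.
For beard: b=2→22, e=5→25, a=1→21, r=18→38, d=4→24.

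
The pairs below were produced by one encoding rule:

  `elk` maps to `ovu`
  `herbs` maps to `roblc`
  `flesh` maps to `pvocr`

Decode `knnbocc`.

Compare letters: e→o is +10, l→v is +10, k→u is +10 — a constant shift. It's a constant shift of +10 (ROT10).
Decoding knnbocc: k−10=a, n−10=d, n−10=d, b−10=r, o−10=e, c−10=s, c−10=s.

address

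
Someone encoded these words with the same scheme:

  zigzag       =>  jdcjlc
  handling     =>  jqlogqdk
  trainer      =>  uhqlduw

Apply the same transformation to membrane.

The output letters match the input read backwards, each shifted +3: zigzag reversed is gazgiz. Read the word backwards and shift each letter +3.
On membrane: reverse → enarbmem; then shift: e+3=h, n+3=q, a+3=d, r+3=u, b+3=e, m+3=p, e+3=h, m+3=p.

hqduephp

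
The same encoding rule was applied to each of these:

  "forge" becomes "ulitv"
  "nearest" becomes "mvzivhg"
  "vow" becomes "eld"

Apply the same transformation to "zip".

Each pair mirrors across the alphabet (f↔u, o↔l, r↔i): positions sum to 25. Each letter is replaced by its mirror in the alphabet: a↔z, b↔y, c↔x, and so on (the Atbash cipher).
Applying it to zip: z↔a, i↔r, p↔k.

ark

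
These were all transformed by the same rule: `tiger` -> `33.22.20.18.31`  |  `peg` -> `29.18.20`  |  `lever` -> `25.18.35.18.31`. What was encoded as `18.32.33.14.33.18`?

t is letter #20 and maps to 33: an offset of 13. Each letter is replaced by its alphabet position (a=1..z=26) + 13.
Reversing it on 18.32.33.14.33.18: 18→(18−13)÷1=5=e, 32→(32−13)÷1=19=s, 33→(33−13)÷1=20=t, 14→(14−13)÷1=1=a, 33→(33−13)÷1=20=t, 18→(18−13)÷1=5=e.

estate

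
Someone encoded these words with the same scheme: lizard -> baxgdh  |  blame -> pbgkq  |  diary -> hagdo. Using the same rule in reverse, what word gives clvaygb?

optical

l(11)→b(1) and i(8)→a(0) fit y≡9x+6 (mod 26); the inverse of 9 mod 26 is 3. Treating letters as 0–25, the rule is x ↦ 9x + 6 (mod 26).
Reversing it on clvaygb: c(2)→3·(2−6)≡14=o; l(11)→3·(11−6)≡15=p; v(21)→3·(21−6)≡19=t; a(0)→3·(0−6)≡8=i; y(24)→3·(24−6)≡2=c; g(6)→3·(6−6)≡0=a; b(1)→3·(1−6)≡11=l (all mod 26).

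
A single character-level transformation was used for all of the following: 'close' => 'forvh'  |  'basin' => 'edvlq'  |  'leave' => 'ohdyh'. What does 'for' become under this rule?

Compare letters: c→f is +3, l→o is +3, o→r is +3 — a constant shift. Each letter is shifted forward by 3 in the alphabet (a Caesar shift of +3).
For for: f+3=i, o+3=r, r+3=u.

iru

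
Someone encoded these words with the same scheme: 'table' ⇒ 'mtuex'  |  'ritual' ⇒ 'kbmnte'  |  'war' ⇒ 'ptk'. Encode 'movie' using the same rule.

fhobx

Compare letters: t→m is +19, a→t is +19, b→u is +19 — a constant shift. Every letter moves 19 places later in the alphabet, wrapping around z→a.
For movie: m+19=f, o+19=h, v+19=o, i+19=b, e+19=x.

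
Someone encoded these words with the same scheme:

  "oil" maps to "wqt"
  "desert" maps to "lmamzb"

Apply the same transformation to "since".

aqvkm

Compare letters: o→w is +8, i→q is +8, l→t is +8 — a constant shift. Every letter moves 8 places later in the alphabet, wrapping around z→a.
Applying it to since: s+8=a, i+8=q, n+8=v, c+8=k, e+8=m.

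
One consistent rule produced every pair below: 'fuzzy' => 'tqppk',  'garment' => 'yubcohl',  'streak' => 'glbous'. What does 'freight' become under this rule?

tboiydl

f(5)→t(19) and u(20)→q(16) fit y≡5x+20 (mod 26); the inverse of 5 mod 26 is 21. Treating letters as 0–25, the rule is x ↦ 5x + 20 (mod 26).
For freight: f(5)→5·5+20≡19=t; r(17)→5·17+20≡1=b; e(4)→5·4+20≡14=o; i(8)→5·8+20≡8=i; g(6)→5·6+20≡24=y; h(7)→5·7+20≡3=d; t(19)→5·19+20≡11=l (all mod 26).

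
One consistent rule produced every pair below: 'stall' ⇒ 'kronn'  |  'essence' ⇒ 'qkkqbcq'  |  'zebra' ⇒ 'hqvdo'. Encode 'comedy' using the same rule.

s(18)→k(10) and t(19)→r(17) fit y≡7x+14 (mod 26); the inverse of 7 mod 26 is 15. This is an affine cipher: with a=0,…,z=25, each position x becomes (7x+14) mod 26.
On comedy: c(2)→7·2+14≡2=c; o(14)→7·14+14≡8=i; m(12)→7·12+14≡20=u; e(4)→7·4+14≡16=q; d(3)→7·3+14≡9=j; y(24)→7·24+14≡0=a (all mod 26).

ciuqja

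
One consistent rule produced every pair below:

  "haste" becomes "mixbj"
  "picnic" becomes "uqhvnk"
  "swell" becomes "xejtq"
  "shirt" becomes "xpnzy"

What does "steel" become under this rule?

xbjmq

Shifts by position in haste: pos 0: h→m (+5), pos 1: a→i (+8), pos 2: s→x (+5), pos 3: t→b (+8) — repeating every 2. A repeating key of period 2 is used — shifts +5, +8 over and over.
On steel: s+5=x, t+8=b, e+5=j, e+8=m, l+5=q.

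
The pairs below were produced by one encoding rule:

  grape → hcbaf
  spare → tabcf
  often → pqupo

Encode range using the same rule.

Shifts by position in grape: pos 0: g→h (+1), pos 1: r→c (+11), pos 2: a→b (+1), pos 3: p→a (+11) — repeating every 2. A repeating key of period 2 is used — shifts +1, +11 over and over.
On range: r+1=s, a+11=l, n+1=o, g+11=r, e+1=f.

slorf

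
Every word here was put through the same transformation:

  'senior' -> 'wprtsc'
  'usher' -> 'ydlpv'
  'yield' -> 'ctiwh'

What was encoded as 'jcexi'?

Shifts by position in senior: pos 0: s→w (+4), pos 1: e→p (+11), pos 2: n→r (+4), pos 3: i→t (+11) — repeating every 2. A repeating key of period 2 is used — shifts +4, +11 over and over.
Undoing it on jcexi: j−4=f, c−11=r, e−4=a, x−11=m, i−4=e.

frame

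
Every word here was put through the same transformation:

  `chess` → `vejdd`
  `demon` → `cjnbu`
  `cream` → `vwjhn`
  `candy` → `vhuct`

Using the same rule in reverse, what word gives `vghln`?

c(2)→v(21) and h(7)→e(4) fit y≡7x+7 (mod 26); the inverse of 7 mod 26 is 15. This is an affine cipher: with a=0,…,z=25, each position x becomes (7x+7) mod 26.
Undoing it on vghln: v(21)→15·(21−7)≡2=c; g(6)→15·(6−7)≡11=l; h(7)→15·(7−7)≡0=a; l(11)→15·(11−7)≡8=i; n(13)→15·(13−7)≡12=m (all mod 26).

claim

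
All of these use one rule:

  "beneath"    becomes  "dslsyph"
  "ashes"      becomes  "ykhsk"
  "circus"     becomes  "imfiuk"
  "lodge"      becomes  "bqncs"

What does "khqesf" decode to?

shower

Each letter's alphabet position (a=0..z=25) is mapped through 5·x+24 mod 26 — an affine cipher.
Reversing it on khqesf: k(10)→21·(10−24)≡18=s; h(7)→21·(7−24)≡7=h; q(16)→21·(16−24)≡14=o; e(4)→21·(4−24)≡22=w; s(18)→21·(18−24)≡4=e; f(5)→21·(5−24)≡17=r (all mod 26).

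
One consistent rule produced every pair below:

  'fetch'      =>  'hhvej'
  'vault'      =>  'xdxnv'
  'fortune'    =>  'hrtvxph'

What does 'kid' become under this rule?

mlf

The shift depends on letter class: consonant f→h is +2, but vowel e→h is +3. Two shifts are in play — +3 for a/e/i/o/u, +2 for every other letter.
On kid: k(cons)+2=m, i(vowel)+3=l, d(cons)+2=f.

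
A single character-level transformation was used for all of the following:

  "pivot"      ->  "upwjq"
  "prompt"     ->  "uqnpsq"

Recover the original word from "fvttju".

Two steps: reverse the string, then apply a Caesar shift of +1.
Decoding fvttju: shift back: f−1=e, v−1=u, t−1=s, t−1=s, j−1=i, u−1=t → eussit; then reverse → tissue.

tissue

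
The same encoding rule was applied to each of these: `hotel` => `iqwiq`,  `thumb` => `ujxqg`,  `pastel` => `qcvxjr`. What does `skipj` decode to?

rifle

In hotel: h→i is +1, o→q is +2, t→w is +3, e→i is +4 — the shift increases by 1 each position. The shift increases by 1 at each position, starting from +1: 1, 2, 3, ….
Decoding skipj: s−1=r, k−2=i, i−3=f, p−4=l, j−5=e.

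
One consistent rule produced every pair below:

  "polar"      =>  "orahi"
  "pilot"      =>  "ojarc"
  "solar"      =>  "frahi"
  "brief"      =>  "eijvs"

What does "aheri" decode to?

labor

p(15)→o(14) and o(14)→r(17) fit y≡23x+7 (mod 26); the inverse of 23 mod 26 is 17. This is an affine cipher: with a=0,…,z=25, each position x becomes (23x+7) mod 26.
Reversing it on aheri: a(0)→17·(0−7)≡11=l; h(7)→17·(7−7)≡0=a; e(4)→17·(4−7)≡1=b; r(17)→17·(17−7)≡14=o; i(8)→17·(8−7)≡17=r (all mod 26).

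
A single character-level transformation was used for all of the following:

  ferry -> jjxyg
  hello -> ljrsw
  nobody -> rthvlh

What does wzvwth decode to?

In ferry: f→j is +4, e→j is +5, r→x is +6, r→y is +7 — the shift increases by 1 each position. Each letter shifts forward by (position + 4), i.e. 4, 5, 6, … — the shift grows by one for each successive letter.
Decoding wzvwth: w−4=s, z−5=u, v−6=p, w−7=p, t−8=l, h−9=y.

supply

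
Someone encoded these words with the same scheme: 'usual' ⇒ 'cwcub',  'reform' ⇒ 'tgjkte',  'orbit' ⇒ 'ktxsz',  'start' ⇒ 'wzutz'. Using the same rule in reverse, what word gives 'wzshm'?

sting

u(20)→c(2) and s(18)→w(22) fit y≡3x+20 (mod 26); the inverse of 3 mod 26 is 9. Treating letters as 0–25, the rule is x ↦ 3x + 20 (mod 26).
Undoing it on wzshm: w(22)→9·(22−20)≡18=s; z(25)→9·(25−20)≡19=t; s(18)→9·(18−20)≡8=i; h(7)→9·(7−20)≡13=n; m(12)→9·(12−20)≡6=g (all mod 26).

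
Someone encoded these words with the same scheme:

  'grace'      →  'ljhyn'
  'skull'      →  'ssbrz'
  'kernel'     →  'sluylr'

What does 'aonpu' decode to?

night

The output letters match the input read backwards, each shifted +7: grace reversed is ecarg. The word is reversed, then every letter is shifted forward by 7.
Reversing it on aonpu: shift back: a−7=t, o−7=h, n−7=g, p−7=i, u−7=n → thgin; then reverse → night.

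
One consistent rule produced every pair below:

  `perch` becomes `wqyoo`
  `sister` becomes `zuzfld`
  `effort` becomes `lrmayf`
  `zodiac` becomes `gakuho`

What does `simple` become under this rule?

zutbsq

Shifts by position in perch: pos 0: p→w (+7), pos 1: e→q (+12), pos 2: r→y (+7), pos 3: c→o (+12) — repeating every 2. It's a Vigenère-style cipher with numeric key [7,12]: position i shifts by key[i mod 2].
For simple: s+7=z, i+12=u, m+7=t, p+12=b, l+7=s, e+12=q.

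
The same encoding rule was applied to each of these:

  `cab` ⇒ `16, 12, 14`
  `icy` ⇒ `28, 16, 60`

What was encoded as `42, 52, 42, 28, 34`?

pupil

c(#3)→16 and a(#1)→12: differences scale by 2, so n = 2·pos + 10. Each letter becomes 2×(its alphabet position, a=1..z=26) + 10.
Undoing it on 42, 52, 42, 28, 34: 42→(42−10)÷2=16=p, 52→(52−10)÷2=21=u, 42→(42−10)÷2=16=p, 28→(28−10)÷2=9=i, 34→(34−10)÷2=12=l.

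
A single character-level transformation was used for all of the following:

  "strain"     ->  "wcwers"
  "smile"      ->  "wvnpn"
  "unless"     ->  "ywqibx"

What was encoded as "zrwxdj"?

Shifts by position in strain: pos 0: s→w (+4), pos 1: t→c (+9), pos 2: r→w (+5), pos 3: a→e (+4), pos 4: i→r (+9), pos 5: n→s (+5) — repeating every 3. A repeating key of period 3 is used — shifts +4, +9, +5 over and over.
Reversing it on zrwxdj: z−4=v, r−9=i, w−5=r, x−4=t, d−9=u, j−5=e.

virtue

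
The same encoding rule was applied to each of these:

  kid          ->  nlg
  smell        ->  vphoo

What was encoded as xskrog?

It's a constant shift of +3 (ROT3).
Undoing it on xskrog: x−3=u, s−3=p, k−3=h, r−3=o, o−3=l, g−3=d.

uphold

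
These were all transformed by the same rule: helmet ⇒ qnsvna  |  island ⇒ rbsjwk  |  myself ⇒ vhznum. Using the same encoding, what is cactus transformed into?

ljjcdz

Shifts by position in helmet: pos 0: h→q (+9), pos 1: e→n (+9), pos 2: l→s (+7), pos 3: m→v (+9), pos 4: e→n (+9), pos 5: t→a (+7) — repeating every 3. A repeating key of period 3 is used — shifts +9, +9, +7 over and over.
For cactus: c+9=l, a+9=j, c+7=j, t+9=c, u+9=d, s+7=z.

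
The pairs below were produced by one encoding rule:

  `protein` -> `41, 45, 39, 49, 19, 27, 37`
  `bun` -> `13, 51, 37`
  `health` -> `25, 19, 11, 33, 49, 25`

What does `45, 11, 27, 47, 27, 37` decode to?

p(#16)→41 and r(#18)→45: differences scale by 2, so n = 2·pos + 9. Each letter becomes 2×(its alphabet position, a=1..z=26) + 9.
Decoding 45, 11, 27, 47, 27, 37: 45→(45−9)÷2=18=r, 11→(11−9)÷2=1=a, 27→(27−9)÷2=9=i, 47→(47−9)÷2=19=s, 27→(27−9)÷2=9=i, 37→(37−9)÷2=14=n.

raisin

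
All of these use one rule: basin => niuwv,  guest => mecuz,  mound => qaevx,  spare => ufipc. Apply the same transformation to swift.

This is an affine cipher: with a=0,…,z=25, each position x becomes (5x+8) mod 26.
For swift: s(18)→5·18+8≡20=u; w(22)→5·22+8≡14=o; i(8)→5·8+8≡22=w; f(5)→5·5+8≡7=h; t(19)→5·19+8≡25=z (all mod 26).

uowhz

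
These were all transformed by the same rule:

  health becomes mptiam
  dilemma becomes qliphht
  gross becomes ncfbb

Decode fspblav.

obesity

h(7)→m(12) and e(4)→p(15) fit y≡25x+19 (mod 26); the inverse of 25 mod 26 is 25. Treating letters as 0–25, the rule is x ↦ 25x + 19 (mod 26).
Reversing it on fspblav: f(5)→25·(5−19)≡14=o; s(18)→25·(18−19)≡1=b; p(15)→25·(15−19)≡4=e; b(1)→25·(1−19)≡18=s; l(11)→25·(11−19)≡8=i; a(0)→25·(0−19)≡19=t; v(21)→25·(21−19)≡24=y (all mod 26).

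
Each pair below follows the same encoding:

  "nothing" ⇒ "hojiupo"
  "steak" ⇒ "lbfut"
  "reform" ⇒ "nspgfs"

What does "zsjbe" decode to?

The output letters match the input read backwards, each shifted +1: nothing reversed is gnihton. The word is reversed, then every letter is shifted forward by 1.
Undoing it on zsjbe: shift back: z−1=y, s−1=r, j−1=i, b−1=a, e−1=d → yriad; then reverse → dairy.

dairy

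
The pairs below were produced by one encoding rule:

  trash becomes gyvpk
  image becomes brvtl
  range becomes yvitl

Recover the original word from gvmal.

table

t(19)→g(6) and r(17)→y(24) fit y≡17x+21 (mod 26); the inverse of 17 mod 26 is 23. Treating letters as 0–25, the rule is x ↦ 17x + 21 (mod 26).
Decoding gvmal: g(6)→23·(6−21)≡19=t; v(21)→23·(21−21)≡0=a; m(12)→23·(12−21)≡1=b; a(0)→23·(0−21)≡11=l; l(11)→23·(11−21)≡4=e (all mod 26).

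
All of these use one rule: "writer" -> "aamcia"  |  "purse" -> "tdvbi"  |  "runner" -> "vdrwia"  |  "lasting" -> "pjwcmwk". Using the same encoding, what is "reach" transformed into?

Shifts by position in writer: pos 0: w→a (+4), pos 1: r→a (+9), pos 2: i→m (+4), pos 3: t→c (+9) — repeating every 2. It's a Vigenère-style cipher with numeric key [4,9]: position i shifts by key[i mod 2].
On reach: r+4=v, e+9=n, a+4=e, c+9=l, h+4=l.

vnell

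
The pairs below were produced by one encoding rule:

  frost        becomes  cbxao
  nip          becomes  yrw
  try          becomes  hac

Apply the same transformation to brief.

The output letters match the input read backwards, each shifted +9: frost reversed is tsorf. The word is reversed, then every letter is shifted forward by 9.
Applying it to brief: reverse → feirb; then shift: f+9=o, e+9=n, i+9=r, r+9=a, b+9=k.

onrak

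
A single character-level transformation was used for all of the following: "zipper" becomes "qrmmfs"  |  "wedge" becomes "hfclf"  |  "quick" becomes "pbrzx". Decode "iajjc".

flood

z(25)→q(16) and i(8)→r(17) fit y≡3x+19 (mod 26); the inverse of 3 mod 26 is 9. Treating letters as 0–25, the rule is x ↦ 3x + 19 (mod 26).
Undoing it on iajjc: i(8)→9·(8−19)≡5=f; a(0)→9·(0−19)≡11=l; j(9)→9·(9−19)≡14=o; j(9)→9·(9−19)≡14=o; c(2)→9·(2−19)≡3=d (all mod 26).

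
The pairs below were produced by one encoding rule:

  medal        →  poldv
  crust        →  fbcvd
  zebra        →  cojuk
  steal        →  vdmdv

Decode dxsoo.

ankle

It's a Vigenère-style cipher with numeric key [3,10,8]: position i shifts by key[i mod 3].
Undoing it on dxsoo: d−3=a, x−10=n, s−8=k, o−3=l, o−10=e.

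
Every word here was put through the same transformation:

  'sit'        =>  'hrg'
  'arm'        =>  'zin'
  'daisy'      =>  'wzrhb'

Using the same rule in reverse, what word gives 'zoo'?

Each pair mirrors across the alphabet (s↔h, i↔r, t↔g): positions sum to 25. Each letter is replaced by its mirror in the alphabet: a↔z, b↔y, c↔x, and so on (the Atbash cipher).
Undoing it on zoo: z↔a, o↔l, o↔l.

all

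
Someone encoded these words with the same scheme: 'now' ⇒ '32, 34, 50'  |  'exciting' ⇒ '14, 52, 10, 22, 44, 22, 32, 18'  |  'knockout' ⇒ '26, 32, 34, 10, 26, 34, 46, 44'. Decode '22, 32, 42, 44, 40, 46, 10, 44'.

n(#14)→32 and o(#15)→34: differences scale by 2, so n = 2·pos + 4. The formula is n = 2×(alphabet index, a=1) + 4.
Undoing it on 22, 32, 42, 44, 40, 46, 10, 44: 22→(22−4)÷2=9=i, 32→(32−4)÷2=14=n, 42→(42−4)÷2=19=s, 44→(44−4)÷2=20=t, 40→(40−4)÷2=18=r, 46→(46−4)÷2=21=u, 10→(10−4)÷2=3=c, 44→(44−4)÷2=20=t.

instruct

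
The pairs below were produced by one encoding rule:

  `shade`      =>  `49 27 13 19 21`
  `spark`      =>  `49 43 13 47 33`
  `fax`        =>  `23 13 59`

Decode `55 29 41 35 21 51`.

violet

s(#19)→49 and h(#8)→27: differences scale by 2, so n = 2·pos + 11. Each letter becomes 2×(its alphabet position, a=1..z=26) + 11.
Undoing it on 55 29 41 35 21 51: 55→(55−11)÷2=22=v, 29→(29−11)÷2=9=i, 41→(41−11)÷2=15=o, 35→(35−11)÷2=12=l, 21→(21−11)÷2=5=e, 51→(51−11)÷2=20=t.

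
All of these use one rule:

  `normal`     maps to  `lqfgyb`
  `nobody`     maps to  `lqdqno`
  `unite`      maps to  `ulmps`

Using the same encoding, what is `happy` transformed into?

hyvvo

n(13)→l(11) and o(14)→q(16) fit y≡5x+24 (mod 26); the inverse of 5 mod 26 is 21. Each letter's alphabet position (a=0..z=25) is mapped through 5·x+24 mod 26 — an affine cipher.
On happy: h(7)→5·7+24≡7=h; a(0)→5·0+24≡24=y; p(15)→5·15+24≡21=v; p(15)→5·15+24≡21=v; y(24)→5·24+24≡14=o (all mod 26).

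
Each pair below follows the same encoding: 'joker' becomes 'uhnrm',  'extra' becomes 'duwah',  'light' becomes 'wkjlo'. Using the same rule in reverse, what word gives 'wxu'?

rut

The output letters match the input read backwards, each shifted +3: joker reversed is rekoj. The word is reversed, then every letter is shifted forward by 3.
Reversing it on wxu: shift back: w−3=t, x−3=u, u−3=r → tur; then reverse → rut.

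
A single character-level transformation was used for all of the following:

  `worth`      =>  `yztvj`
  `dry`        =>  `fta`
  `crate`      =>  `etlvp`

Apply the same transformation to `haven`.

jlxpp

The rule splits by letter class: vowels +11, consonants +2.
Applying it to haven: h(cons)+2=j, a(vowel)+11=l, v(cons)+2=x, e(vowel)+11=p, n(cons)+2=p.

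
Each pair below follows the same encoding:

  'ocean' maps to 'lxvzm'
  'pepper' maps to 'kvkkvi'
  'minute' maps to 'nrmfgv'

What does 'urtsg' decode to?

Each pair mirrors across the alphabet (o↔l, c↔x, e↔v): positions sum to 25. Letters are reflected about the middle of the alphabet (position → 25−position): Atbash.
Reversing it on urtsg: u↔f, r↔i, t↔g, s↔h, g↔t.

fight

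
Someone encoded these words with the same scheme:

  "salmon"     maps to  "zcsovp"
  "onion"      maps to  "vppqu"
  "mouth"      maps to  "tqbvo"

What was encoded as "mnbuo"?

Shifts by position in salmon: pos 0: s→z (+7), pos 1: a→c (+2), pos 2: l→s (+7), pos 3: m→o (+2) — repeating every 2. It's a Vigenère-style cipher with numeric key [7,2]: position i shifts by key[i mod 2].
Decoding mnbuo: m−7=f, n−2=l, b−7=u, u−2=s, o−7=h.

flush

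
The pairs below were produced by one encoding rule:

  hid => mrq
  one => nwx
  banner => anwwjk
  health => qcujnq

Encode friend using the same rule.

The output letters match the input read backwards, each shifted +9: hid reversed is dih. Two steps: reverse the string, then apply a Caesar shift of +9.
On friend: reverse → dneirf; then shift: d+9=m, n+9=w, e+9=n, i+9=r, r+9=a, f+9=o.

mwnrao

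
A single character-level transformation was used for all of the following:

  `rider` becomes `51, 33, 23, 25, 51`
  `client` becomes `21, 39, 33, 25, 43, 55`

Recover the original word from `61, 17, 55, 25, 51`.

r(#18)→51 and i(#9)→33: differences scale by 2, so n = 2·pos + 15. With a=1..z=26, the number is 2·pos + 15.
Undoing it on 61, 17, 55, 25, 51: 61→(61−15)÷2=23=w, 17→(17−15)÷2=1=a, 55→(55−15)÷2=20=t, 25→(25−15)÷2=5=e, 51→(51−15)÷2=18=r.

water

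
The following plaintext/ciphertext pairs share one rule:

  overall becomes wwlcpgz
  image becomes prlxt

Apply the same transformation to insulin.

The output letters match the input read backwards, each shifted +11: overall reversed is llarevo. The word is reversed, then every letter is shifted forward by 11.
Applying it to insulin: reverse → nilusni; then shift: n+11=y, i+11=t, l+11=w, u+11=f, s+11=d, n+11=y, i+11=t.

ytwfdyt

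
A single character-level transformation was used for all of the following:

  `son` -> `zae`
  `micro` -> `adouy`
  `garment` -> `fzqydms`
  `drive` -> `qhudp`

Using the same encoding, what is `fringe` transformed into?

qszudr

The output letters match the input read backwards, each shifted +12: son reversed is nos. Two steps: reverse the string, then apply a Caesar shift of +12.
For fringe: reverse → egnirf; then shift: e+12=q, g+12=s, n+12=z, i+12=u, r+12=d, f+12=r.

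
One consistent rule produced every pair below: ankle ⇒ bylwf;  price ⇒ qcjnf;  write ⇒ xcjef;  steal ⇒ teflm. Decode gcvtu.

Shifts by position in ankle: pos 0: a→b (+1), pos 1: n→y (+11), pos 2: k→l (+1), pos 3: l→w (+11) — repeating every 2. A repeating key of period 2 is used — shifts +1, +11 over and over.
Reversing it on gcvtu: g−1=f, c−11=r, v−1=u, t−11=i, u−1=t.

fruit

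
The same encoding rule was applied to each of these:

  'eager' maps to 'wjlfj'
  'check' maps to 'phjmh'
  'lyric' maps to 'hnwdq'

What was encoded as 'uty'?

top

The output letters match the input read backwards, each shifted +5: eager reversed is regae. The word is reversed, then every letter is shifted forward by 5.
Undoing it on uty: shift back: u−5=p, t−5=o, y−5=t → pot; then reverse → top.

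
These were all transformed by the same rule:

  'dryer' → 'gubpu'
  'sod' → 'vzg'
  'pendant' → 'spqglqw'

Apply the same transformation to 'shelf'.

The shift depends on letter class: consonant d→g is +3, but vowel e→p is +11. Vowels shift forward by 11 and consonants shift forward by 3.
On shelf: s(cons)+3=v, h(cons)+3=k, e(vowel)+11=p, l(cons)+3=o, f(cons)+3=i.

vkpoi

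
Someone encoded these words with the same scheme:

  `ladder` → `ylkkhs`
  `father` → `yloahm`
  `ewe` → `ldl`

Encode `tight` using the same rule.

The word is reversed, then every letter is shifted forward by 7.
On tight: reverse → thgit; then shift: t+7=a, h+7=o, g+7=n, i+7=p, t+7=a.

aonpa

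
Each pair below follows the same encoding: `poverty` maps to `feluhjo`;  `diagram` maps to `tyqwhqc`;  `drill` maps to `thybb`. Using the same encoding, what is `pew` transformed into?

Compare letters: p→f is +16, o→e is +16, v→l is +16 — a constant shift. This is a Caesar cipher with shift 16.
For pew: p+16=f, e+16=u, w+16=m.

fum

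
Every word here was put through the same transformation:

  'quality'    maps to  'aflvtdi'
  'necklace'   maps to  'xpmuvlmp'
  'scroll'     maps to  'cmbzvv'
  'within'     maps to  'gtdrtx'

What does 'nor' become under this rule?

The shift depends on letter class: consonant q→a is +10, but vowel u→f is +11. The rule splits by letter class: vowels +11, consonants +10.
Applying it to nor: n(cons)+10=x, o(vowel)+11=z, r(cons)+10=b.

xzb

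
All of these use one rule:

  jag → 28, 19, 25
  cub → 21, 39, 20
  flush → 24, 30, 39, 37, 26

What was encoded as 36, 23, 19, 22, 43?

ready

The number is (letter's place in the alphabet, a=1) + 18.
Decoding 36, 23, 19, 22, 43: 36→(36−18)÷1=18=r, 23→(23−18)÷1=5=e, 19→(19−18)÷1=1=a, 22→(22−18)÷1=4=d, 43→(43−18)÷1=25=y.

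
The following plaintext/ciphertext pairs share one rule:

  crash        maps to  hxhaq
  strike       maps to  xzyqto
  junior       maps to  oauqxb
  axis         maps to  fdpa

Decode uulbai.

In crash: c→h is +5, r→x is +6, a→h is +7, s→a is +8 — the shift increases by 1 each position. Letter i (0-indexed) is shifted by i+5, so successive shifts are 5, 6, 7, ….
Decoding uulbai: u−5=p, u−6=o, l−7=e, b−8=t, a−9=r, i−10=y.

poetry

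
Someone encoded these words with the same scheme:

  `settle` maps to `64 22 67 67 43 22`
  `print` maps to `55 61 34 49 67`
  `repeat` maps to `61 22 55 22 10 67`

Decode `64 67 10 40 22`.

s(#19)→64 and e(#5)→22: differences scale by 3, so n = 3·pos + 7. Each letter becomes 3×(its alphabet position, a=1..z=26) + 7.
Undoing it on 64 67 10 40 22: 64→(64−7)÷3=19=s, 67→(67−7)÷3=20=t, 10→(10−7)÷3=1=a, 40→(40−7)÷3=11=k, 22→(22−7)÷3=5=e.

stake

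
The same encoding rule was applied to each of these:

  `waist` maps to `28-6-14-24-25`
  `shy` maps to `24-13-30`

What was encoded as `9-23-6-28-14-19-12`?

w is letter #23 and maps to 28: an offset of 5. Each letter is replaced by its alphabet position (a=1..z=26) + 5.
Reversing it on 9-23-6-28-14-19-12: 9→(9−5)÷1=4=d, 23→(23−5)÷1=18=r, 6→(6−5)÷1=1=a, 28→(28−5)÷1=23=w, 14→(14−5)÷1=9=i, 19→(19−5)÷1=14=n, 12→(12−5)÷1=7=g.

drawing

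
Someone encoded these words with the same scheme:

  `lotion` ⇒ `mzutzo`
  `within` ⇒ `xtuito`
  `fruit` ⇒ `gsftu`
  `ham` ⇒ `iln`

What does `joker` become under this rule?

kzlps

The shift depends on letter class: consonant l→m is +1, but vowel o→z is +11. Vowels shift forward by 11 and consonants shift forward by 1.
For joker: j(cons)+1=k, o(vowel)+11=z, k(cons)+1=l, e(vowel)+11=p, r(cons)+1=s.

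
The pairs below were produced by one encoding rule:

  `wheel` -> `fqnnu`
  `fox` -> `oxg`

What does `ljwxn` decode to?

canoe

Compare letters: w→f is +9, h→q is +9, e→n is +9 — a constant shift. This is a Caesar cipher with shift 9.
Undoing it on ljwxn: l−9=c, j−9=a, w−9=n, x−9=o, n−9=e.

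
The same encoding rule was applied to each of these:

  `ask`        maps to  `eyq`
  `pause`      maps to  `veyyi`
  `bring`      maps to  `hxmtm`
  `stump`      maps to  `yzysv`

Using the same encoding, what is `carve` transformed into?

The rule splits by letter class: vowels +4, consonants +6.
Applying it to carve: c(cons)+6=i, a(vowel)+4=e, r(cons)+6=x, v(cons)+6=b, e(vowel)+4=i.

iexbi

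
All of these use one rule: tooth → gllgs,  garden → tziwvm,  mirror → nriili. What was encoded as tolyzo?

global

Each pair mirrors across the alphabet (t↔g, o↔l, o↔l): positions sum to 25. Each letter is replaced by its mirror in the alphabet: a↔z, b↔y, c↔x, and so on (the Atbash cipher).
Decoding tolyzo: t↔g, o↔l, l↔o, y↔b, z↔a, o↔l.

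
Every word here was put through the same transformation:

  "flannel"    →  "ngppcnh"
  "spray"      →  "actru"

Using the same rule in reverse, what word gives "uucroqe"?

compass

The output letters match the input read backwards, each shifted +2: flannel reversed is lennalf. The word is reversed, then every letter is shifted forward by 2.
Decoding uucroqe: shift back: u−2=s, u−2=s, c−2=a, r−2=p, o−2=m, q−2=o, e−2=c → ssapmoc; then reverse → compass.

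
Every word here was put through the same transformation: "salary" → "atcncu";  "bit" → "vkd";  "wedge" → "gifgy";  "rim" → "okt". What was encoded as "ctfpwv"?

The output letters match the input read backwards, each shifted +2: salary reversed is yralas. The word is reversed, then every letter is shifted forward by 2.
Undoing it on ctfpwv: shift back: c−2=a, t−2=r, f−2=d, p−2=n, w−2=u, v−2=t → ardnut; then reverse → tundra.

tundra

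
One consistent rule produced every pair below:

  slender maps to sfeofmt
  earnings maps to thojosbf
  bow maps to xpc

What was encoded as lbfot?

sneak

Two steps: reverse the string, then apply a Caesar shift of +1.
Decoding lbfot: shift back: l−1=k, b−1=a, f−1=e, o−1=n, t−1=s → kaens; then reverse → sneak.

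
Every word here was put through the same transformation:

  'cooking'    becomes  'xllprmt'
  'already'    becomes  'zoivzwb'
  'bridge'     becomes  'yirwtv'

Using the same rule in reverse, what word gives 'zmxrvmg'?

Each pair mirrors across the alphabet (c↔x, o↔l, o↔l): positions sum to 25. Letters are reflected about the middle of the alphabet (position → 25−position): Atbash.
Reversing it on zmxrvmg: z↔a, m↔n, x↔c, r↔i, v↔e, m↔n, g↔t.

ancient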